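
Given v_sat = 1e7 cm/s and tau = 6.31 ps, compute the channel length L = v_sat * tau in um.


Step 1: tau in seconds = 6.31 ps * 1e-12 = 6.3100e-12 s
Step 2: L = v_sat * tau = 1e7 * 6.3100e-12 = 6.3100e-05 cm
Step 3: L in um = 6.3100e-05 * 1e4 = 0.631 um

0.631


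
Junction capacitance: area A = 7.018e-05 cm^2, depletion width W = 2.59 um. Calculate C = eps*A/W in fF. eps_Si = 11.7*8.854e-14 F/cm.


Step 1: eps_Si = 11.7 * 8.854e-14 = 1.035918e-12 F/cm
Step 2: W in cm = 2.59 * 1e-4 = 2.59e-04 cm
Step 3: C = 1.035918e-12 * 7.018e-05 / 2.59e-04 = 2.806978e-13 F
Step 4: C = 280.7 fF

280.7


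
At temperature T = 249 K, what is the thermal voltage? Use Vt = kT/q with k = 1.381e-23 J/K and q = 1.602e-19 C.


Step 1: kT = 1.381e-23 * 249 = 3.43869e-21 J
Step 2: Vt = kT/q = 3.43869e-21 / 1.602e-19
Step 3: Vt = 0.02146 V

0.02146


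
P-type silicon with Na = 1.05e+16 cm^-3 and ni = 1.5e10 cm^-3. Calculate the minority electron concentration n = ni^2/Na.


Step 1: Majority hole concentration p ≈ Na = 1.05e+16 cm^-3
Step 2: n = ni^2 / Na = (1.5e10)^2 / 1.05e+16
Step 3: n = 2.14e+04 cm^-3

2.14e+04


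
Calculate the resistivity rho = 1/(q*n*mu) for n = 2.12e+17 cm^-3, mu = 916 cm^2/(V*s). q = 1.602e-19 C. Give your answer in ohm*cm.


Step 1: sigma = q * n * mu = 1.602e-19 * 2.12e+17 * 916 = 3.11096e+01 S/cm
Step 2: rho = 1 / sigma = 1 / 3.11096e+01 = 0.03214 ohm*cm

0.03214


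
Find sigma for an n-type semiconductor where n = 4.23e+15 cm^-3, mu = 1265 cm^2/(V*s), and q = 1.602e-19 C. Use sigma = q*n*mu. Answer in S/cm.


Step 1: sigma = q * n * mu
Step 2: sigma = 1.602e-19 * 4.23e+15 * 1265
Step 3: sigma = 8.572e-01 S/cm

8.572e-01


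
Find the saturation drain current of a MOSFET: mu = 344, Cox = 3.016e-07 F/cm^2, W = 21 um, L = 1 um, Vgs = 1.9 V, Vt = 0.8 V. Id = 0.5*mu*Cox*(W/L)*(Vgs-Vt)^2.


Step 1: Overdrive voltage Vov = Vgs - Vt = 1.9 - 0.8 = 1.1 V
Step 2: W/L = 21/1 = 21
Step 3: Id = 0.5 * 344 * 3.016e-07 * 21 * 1.1^2
Step 4: Id = 1.32e-03 A

1.32e-03


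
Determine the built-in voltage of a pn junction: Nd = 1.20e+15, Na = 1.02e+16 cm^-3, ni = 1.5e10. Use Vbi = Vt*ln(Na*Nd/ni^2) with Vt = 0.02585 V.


Step 1: Compute Na*Nd/ni^2 = 1.02e+16 * 1.20e+15 / (1.5e10)^2 = 5.4400e+10
Step 2: ln(5.4400e+10) = 24.7196
Step 3: Vbi = 0.02585 * 24.7196 = 0.639 V

0.639


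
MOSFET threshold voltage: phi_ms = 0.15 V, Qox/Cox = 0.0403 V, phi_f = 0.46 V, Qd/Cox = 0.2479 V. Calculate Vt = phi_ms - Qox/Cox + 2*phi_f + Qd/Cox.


Step 1: Vt = phi_ms - Qox/Cox + 2*phi_f + Qd/Cox
Step 2: Vt = 0.15 - 0.0403 + 2*0.46 + 0.2479
Step 3: Vt = 0.15 - 0.0403 + 0.92 + 0.2479
Step 4: Vt = 1.2776 V

1.2776


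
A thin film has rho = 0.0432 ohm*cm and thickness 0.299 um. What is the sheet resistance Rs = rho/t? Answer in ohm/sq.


Step 1: Convert thickness to cm: t = 0.299 um = 2.9900e-05 cm
Step 2: Rs = rho / t = 0.0432 / 2.9900e-05
Step 3: Rs = 1444.8 ohm/sq

1444.8


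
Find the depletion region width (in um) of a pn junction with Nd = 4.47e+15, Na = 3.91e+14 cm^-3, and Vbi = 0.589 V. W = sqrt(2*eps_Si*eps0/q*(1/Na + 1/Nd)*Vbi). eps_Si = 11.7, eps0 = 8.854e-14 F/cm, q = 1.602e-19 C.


Step 1: 1/Na + 1/Nd = 1/3.91e+14 + 1/4.47e+15 = 2.78126e-15
Step 2: 2*eps*eps0/q = 2*11.7*8.854e-14/1.602e-19 = 1.293281e+07
Step 3: W^2 = 1.293281e+07 * 2.78126e-15 * 0.589 = 2.11860e-08
Step 4: W = sqrt(2.11860e-08) = 1.456e-04 cm = 1.456 um

1.456


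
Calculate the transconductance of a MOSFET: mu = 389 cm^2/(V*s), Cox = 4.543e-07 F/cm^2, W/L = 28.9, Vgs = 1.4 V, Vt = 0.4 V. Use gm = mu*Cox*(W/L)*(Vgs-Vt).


Step 1: Vov = Vgs - Vt = 1.4 - 0.4 = 1.0 V
Step 2: gm = mu * Cox * (W/L) * Vov
Step 3: gm = 389 * 4.543e-07 * 28.9 * 1.0 = 5.11e-03 S

5.11e-03


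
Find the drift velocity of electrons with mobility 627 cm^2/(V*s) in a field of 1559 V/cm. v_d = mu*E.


Step 1: v_d = mu * E
Step 2: v_d = 627 * 1559 = 977493
Step 3: v_d = 9.77e+05 cm/s

9.77e+05


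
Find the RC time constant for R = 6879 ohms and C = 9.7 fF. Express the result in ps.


Step 1: tau = R * C
Step 2: tau = 6879 * 9.7 fF = 6879 * 9.7e-15 F
Step 3: tau = 6.67263e-11 s = 66.7263 ps

66.7263


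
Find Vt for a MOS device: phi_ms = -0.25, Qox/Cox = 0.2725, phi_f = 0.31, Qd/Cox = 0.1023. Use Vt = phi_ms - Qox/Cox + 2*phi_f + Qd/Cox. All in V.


Step 1: Vt = phi_ms - Qox/Cox + 2*phi_f + Qd/Cox
Step 2: Vt = -0.25 - 0.2725 + 2*0.31 + 0.1023
Step 3: Vt = -0.25 - 0.2725 + 0.62 + 0.1023
Step 4: Vt = 0.1998 V

0.1998


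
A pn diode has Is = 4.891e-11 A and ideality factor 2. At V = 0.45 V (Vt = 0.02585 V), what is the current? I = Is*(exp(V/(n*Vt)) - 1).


Step 1: V/(n*Vt) = 0.45/(2*0.02585) = 8.7041
Step 2: exp(8.7041) = 6.0276e+03
Step 3: I = 4.891e-11 * (6.0276e+03 - 1) = 2.95e-07 A

2.95e-07


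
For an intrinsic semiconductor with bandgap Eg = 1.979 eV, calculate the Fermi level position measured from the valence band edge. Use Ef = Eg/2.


Step 1: For an intrinsic semiconductor, the Fermi level sits at midgap.
Step 2: Ef = Eg / 2 = 1.979 / 2 = 0.9895 eV

0.9895


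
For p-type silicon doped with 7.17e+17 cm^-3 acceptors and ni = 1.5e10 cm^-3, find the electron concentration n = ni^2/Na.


Step 1: Majority hole concentration p ≈ Na = 7.17e+17 cm^-3
Step 2: n = ni^2 / Na = (1.5e10)^2 / 7.17e+17
Step 3: n = 3.14e+02 cm^-3

3.14e+02


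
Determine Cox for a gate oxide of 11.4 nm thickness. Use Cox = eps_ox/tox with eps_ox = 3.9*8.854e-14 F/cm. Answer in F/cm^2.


Step 1: eps_ox = 3.9 * 8.854e-14 = 3.45306e-13 F/cm
Step 2: tox in cm = 11.4 nm * 1e-7 = 1.1400e-06 cm
Step 3: Cox = 3.45306e-13 / 1.1400e-06 = 3.03e-07 F/cm^2

3.03e-07


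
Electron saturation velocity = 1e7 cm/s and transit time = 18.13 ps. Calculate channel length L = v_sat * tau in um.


Step 1: tau in seconds = 18.13 ps * 1e-12 = 1.8130e-11 s
Step 2: L = v_sat * tau = 1e7 * 1.8130e-11 = 1.8130e-04 cm
Step 3: L in um = 1.8130e-04 * 1e4 = 1.813 um

1.813


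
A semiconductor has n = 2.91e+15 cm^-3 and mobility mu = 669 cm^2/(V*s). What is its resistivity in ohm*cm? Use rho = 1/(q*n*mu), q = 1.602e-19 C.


Step 1: sigma = q * n * mu = 1.602e-19 * 2.91e+15 * 669 = 3.11876e-01 S/cm
Step 2: rho = 1 / sigma = 1 / 3.11876e-01 = 3.206 ohm*cm

3.206


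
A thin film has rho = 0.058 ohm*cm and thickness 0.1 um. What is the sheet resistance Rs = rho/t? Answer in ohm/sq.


Step 1: Convert thickness to cm: t = 0.1 um = 1.0000e-05 cm
Step 2: Rs = rho / t = 0.058 / 1.0000e-05
Step 3: Rs = 5800.0 ohm/sq

5800.0


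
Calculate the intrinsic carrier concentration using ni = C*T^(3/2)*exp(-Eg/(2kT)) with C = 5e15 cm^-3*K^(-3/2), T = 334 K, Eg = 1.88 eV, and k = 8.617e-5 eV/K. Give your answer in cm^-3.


Step 1: Compute kT = 8.617e-5 * 334 = 0.02878078 eV
Step 2: Exponent = -Eg/(2kT) = -1.88/(2*0.02878078) = -32.66069
Step 3: T^(3/2) = 334^1.5 = 6104.07
Step 4: ni = 5e15 * 6104.07 * exp(-32.66069) = 2.00e+05 cm^-3

2.00e+05


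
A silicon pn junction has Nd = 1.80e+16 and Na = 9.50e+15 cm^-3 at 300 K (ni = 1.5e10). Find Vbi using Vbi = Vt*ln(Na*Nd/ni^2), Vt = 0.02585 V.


Step 1: Compute Na*Nd/ni^2 = 9.50e+15 * 1.80e+16 / (1.5e10)^2 = 7.6000e+11
Step 2: ln(7.6000e+11) = 27.3566
Step 3: Vbi = 0.02585 * 27.3566 = 0.707 V

0.707


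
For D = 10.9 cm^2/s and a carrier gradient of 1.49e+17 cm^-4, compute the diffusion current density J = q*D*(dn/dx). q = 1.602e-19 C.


Step 1: J = q * D * (dn/dx)
Step 2: J = 1.602e-19 * 10.9 * 1.49e+17
Step 3: J = 2.60e-01 A/cm^2

2.60e-01


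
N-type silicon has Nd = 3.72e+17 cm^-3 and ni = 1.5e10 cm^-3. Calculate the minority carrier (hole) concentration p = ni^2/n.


Step 1: Since Nd >> ni, n ≈ Nd = 3.72e+17 cm^-3
Step 2: p = ni^2 / n = (1.5e10)^2 / 3.72e+17
Step 3: p = 2.25e20 / 3.72e+17 = 6.05e+02 cm^-3

6.05e+02


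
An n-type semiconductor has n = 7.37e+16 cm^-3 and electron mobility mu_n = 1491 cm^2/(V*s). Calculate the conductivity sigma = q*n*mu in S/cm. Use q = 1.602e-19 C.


Step 1: sigma = q * n * mu
Step 2: sigma = 1.602e-19 * 7.37e+16 * 1491
Step 3: sigma = 1.760e+01 S/cm

1.760e+01


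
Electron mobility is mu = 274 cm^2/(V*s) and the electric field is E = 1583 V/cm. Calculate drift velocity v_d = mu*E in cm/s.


Step 1: v_d = mu * E
Step 2: v_d = 274 * 1583 = 433742
Step 3: v_d = 4.34e+05 cm/s

4.34e+05


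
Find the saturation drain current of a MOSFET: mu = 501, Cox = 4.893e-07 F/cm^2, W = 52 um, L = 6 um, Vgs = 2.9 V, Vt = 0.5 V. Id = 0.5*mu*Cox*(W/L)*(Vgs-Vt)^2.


Step 1: Overdrive voltage Vov = Vgs - Vt = 2.9 - 0.5 = 2.4 V
Step 2: W/L = 52/6 = 8.66667
Step 3: Id = 0.5 * 501 * 4.893e-07 * 8.66667 * 2.4^2
Step 4: Id = 6.12e-03 A

6.12e-03


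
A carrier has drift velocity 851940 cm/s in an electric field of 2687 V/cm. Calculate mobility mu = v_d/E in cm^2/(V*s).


Step 1: mu = v_d / E
Step 2: mu = 851940 / 2687
Step 3: mu = 317.06 cm^2/(V*s)

317.06


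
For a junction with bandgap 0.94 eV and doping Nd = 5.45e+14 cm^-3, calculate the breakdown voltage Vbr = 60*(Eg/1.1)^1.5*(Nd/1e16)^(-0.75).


Step 1: Eg/1.1 = 0.94/1.1 = 0.854545
Step 2: (Eg/1.1)^1.5 = 0.854545^1.5 = 0.789955
Step 3: (Nd/1e16)^(-0.75) = (0.0545)^(-0.75) = 8.865488
Step 4: Vbr = 60 * 0.789955 * 8.865488 = 420.2 V

420.2


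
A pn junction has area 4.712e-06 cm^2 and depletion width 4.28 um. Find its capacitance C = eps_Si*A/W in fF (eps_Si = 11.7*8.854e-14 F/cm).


Step 1: eps_Si = 11.7 * 8.854e-14 = 1.035918e-12 F/cm
Step 2: W in cm = 4.28 * 1e-4 = 4.28e-04 cm
Step 3: C = 1.035918e-12 * 4.712e-06 / 4.28e-04 = 1.140478e-14 F
Step 4: C = 11.4 fF

11.4


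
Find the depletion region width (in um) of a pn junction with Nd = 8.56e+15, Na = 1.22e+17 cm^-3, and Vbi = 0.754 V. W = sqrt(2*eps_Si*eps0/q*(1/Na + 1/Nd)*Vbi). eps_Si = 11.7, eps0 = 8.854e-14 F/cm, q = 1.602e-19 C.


Step 1: 1/Na + 1/Nd = 1/1.22e+17 + 1/8.56e+15 = 1.25019e-16
Step 2: 2*eps*eps0/q = 2*11.7*8.854e-14/1.602e-19 = 1.293281e+07
Step 3: W^2 = 1.293281e+07 * 1.25019e-16 * 0.754 = 1.21910e-09
Step 4: W = sqrt(1.21910e-09) = 3.492e-05 cm = 0.3492 um

0.3492


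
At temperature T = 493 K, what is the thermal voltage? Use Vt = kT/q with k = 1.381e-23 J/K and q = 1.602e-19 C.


Step 1: kT = 1.381e-23 * 493 = 6.80833e-21 J
Step 2: Vt = kT/q = 6.80833e-21 / 1.602e-19
Step 3: Vt = 0.0425 V

0.0425


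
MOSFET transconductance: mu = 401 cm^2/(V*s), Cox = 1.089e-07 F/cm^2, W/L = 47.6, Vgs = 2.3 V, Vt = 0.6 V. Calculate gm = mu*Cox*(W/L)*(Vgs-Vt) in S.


Step 1: Vov = Vgs - Vt = 2.3 - 0.6 = 1.7 V
Step 2: gm = mu * Cox * (W/L) * Vov
Step 3: gm = 401 * 1.089e-07 * 47.6 * 1.7 = 3.53e-03 S

3.53e-03


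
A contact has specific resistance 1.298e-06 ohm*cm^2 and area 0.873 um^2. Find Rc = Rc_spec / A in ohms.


Step 1: Convert area to cm^2: 0.873 um^2 = 8.7300e-09 cm^2
Step 2: Rc = Rc_spec / A = 1.298e-06 / 8.7300e-09
Step 3: Rc = 1.49e+02 ohms

1.49e+02


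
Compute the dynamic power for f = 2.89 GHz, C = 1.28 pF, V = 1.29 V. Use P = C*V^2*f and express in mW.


Step 1: V^2 = 1.29^2 = 1.6641 V^2
Step 2: P = C*V^2*f = 1.28e-12 F * 1.6641 * 2.89e9 Hz
Step 3: P = 6.15583872e-03 W
Step 4: P = 6.156 mW

6.156


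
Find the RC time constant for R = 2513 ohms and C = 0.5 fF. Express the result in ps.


Step 1: tau = R * C
Step 2: tau = 2513 * 0.5 fF = 2513 * 5.0e-16 F
Step 3: tau = 1.2565e-12 s = 1.2565 ps

1.2565


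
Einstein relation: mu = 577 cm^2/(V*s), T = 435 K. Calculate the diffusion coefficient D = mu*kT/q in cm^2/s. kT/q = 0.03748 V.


Step 1: D = mu * (kT/q)
Step 2: D = 577 * 0.03748
Step 3: D = 21.63 cm^2/s

21.63


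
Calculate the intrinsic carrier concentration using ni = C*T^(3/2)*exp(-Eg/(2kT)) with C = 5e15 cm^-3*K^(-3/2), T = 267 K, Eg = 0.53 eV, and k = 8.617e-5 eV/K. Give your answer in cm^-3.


Step 1: Compute kT = 8.617e-5 * 267 = 0.02300739 eV
Step 2: Exponent = -Eg/(2kT) = -0.53/(2*0.02300739) = -11.51804
Step 3: T^(3/2) = 267^1.5 = 4362.82
Step 4: ni = 5e15 * 4362.82 * exp(-11.51804) = 2.17e+14 cm^-3

2.17e+14


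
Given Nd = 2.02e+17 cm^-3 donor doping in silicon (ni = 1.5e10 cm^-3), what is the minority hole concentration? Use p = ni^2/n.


Step 1: Since Nd >> ni, n ≈ Nd = 2.02e+17 cm^-3
Step 2: p = ni^2 / n = (1.5e10)^2 / 2.02e+17
Step 3: p = 2.25e20 / 2.02e+17 = 1.11e+03 cm^-3

1.11e+03


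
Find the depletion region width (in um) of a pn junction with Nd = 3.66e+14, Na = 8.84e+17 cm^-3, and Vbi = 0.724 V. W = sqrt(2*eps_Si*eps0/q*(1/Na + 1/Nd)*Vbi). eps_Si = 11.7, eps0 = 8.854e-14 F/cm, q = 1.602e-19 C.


Step 1: 1/Na + 1/Nd = 1/8.84e+17 + 1/3.66e+14 = 2.73337e-15
Step 2: 2*eps*eps0/q = 2*11.7*8.854e-14/1.602e-19 = 1.293281e+07
Step 3: W^2 = 1.293281e+07 * 2.73337e-15 * 0.724 = 2.55935e-08
Step 4: W = sqrt(2.55935e-08) = 1.600e-04 cm = 1.6 um

1.6


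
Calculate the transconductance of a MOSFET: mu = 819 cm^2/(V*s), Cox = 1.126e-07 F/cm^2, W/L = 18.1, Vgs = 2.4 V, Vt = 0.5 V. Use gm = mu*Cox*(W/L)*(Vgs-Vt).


Step 1: Vov = Vgs - Vt = 2.4 - 0.5 = 1.9 V
Step 2: gm = mu * Cox * (W/L) * Vov
Step 3: gm = 819 * 1.126e-07 * 18.1 * 1.9 = 3.17e-03 S

3.17e-03


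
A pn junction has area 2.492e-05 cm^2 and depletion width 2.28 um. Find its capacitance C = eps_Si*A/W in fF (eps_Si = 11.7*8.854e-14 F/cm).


Step 1: eps_Si = 11.7 * 8.854e-14 = 1.035918e-12 F/cm
Step 2: W in cm = 2.28 * 1e-4 = 2.28e-04 cm
Step 3: C = 1.035918e-12 * 2.492e-05 / 2.28e-04 = 1.132240e-13 F
Step 4: C = 113.22 fF

113.22


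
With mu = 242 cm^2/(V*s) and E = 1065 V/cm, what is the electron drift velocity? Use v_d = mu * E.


Step 1: v_d = mu * E
Step 2: v_d = 242 * 1065 = 257730
Step 3: v_d = 2.58e+05 cm/s

2.58e+05


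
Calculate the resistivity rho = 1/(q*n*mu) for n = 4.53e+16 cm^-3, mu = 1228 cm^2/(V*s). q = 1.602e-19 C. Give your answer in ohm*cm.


Step 1: sigma = q * n * mu = 1.602e-19 * 4.53e+16 * 1228 = 8.91167e+00 S/cm
Step 2: rho = 1 / sigma = 1 / 8.91167e+00 = 0.1122 ohm*cm

0.1122


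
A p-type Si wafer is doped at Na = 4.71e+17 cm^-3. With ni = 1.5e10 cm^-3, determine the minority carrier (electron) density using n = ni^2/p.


Step 1: Majority hole concentration p ≈ Na = 4.71e+17 cm^-3
Step 2: n = ni^2 / Na = (1.5e10)^2 / 4.71e+17
Step 3: n = 4.78e+02 cm^-3

4.78e+02


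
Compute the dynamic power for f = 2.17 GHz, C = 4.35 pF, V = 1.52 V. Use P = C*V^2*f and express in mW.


Step 1: V^2 = 1.52^2 = 2.3104 V^2
Step 2: P = C*V^2*f = 4.35e-12 F * 2.3104 * 2.17e9 Hz
Step 3: P = 2.18090208e-02 W
Step 4: P = 21.809 mW

21.809


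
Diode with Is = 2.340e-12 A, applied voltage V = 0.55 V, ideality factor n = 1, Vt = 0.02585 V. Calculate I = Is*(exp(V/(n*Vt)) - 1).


Step 1: V/(n*Vt) = 0.55/(1*0.02585) = 21.2766
Step 2: exp(21.2766) = 1.7390e+09
Step 3: I = 2.340e-12 * (1.7390e+09 - 1) = 4.07e-03 A

4.07e-03


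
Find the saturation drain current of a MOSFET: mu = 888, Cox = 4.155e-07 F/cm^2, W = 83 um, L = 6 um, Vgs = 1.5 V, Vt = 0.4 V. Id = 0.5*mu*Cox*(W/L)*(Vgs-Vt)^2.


Step 1: Overdrive voltage Vov = Vgs - Vt = 1.5 - 0.4 = 1.1 V
Step 2: W/L = 83/6 = 13.8333
Step 3: Id = 0.5 * 888 * 4.155e-07 * 13.8333 * 1.1^2
Step 4: Id = 3.09e-03 A

3.09e-03


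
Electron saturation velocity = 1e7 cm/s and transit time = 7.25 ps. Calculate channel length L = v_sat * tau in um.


Step 1: tau in seconds = 7.25 ps * 1e-12 = 7.2500e-12 s
Step 2: L = v_sat * tau = 1e7 * 7.2500e-12 = 7.2500e-05 cm
Step 3: L in um = 7.2500e-05 * 1e4 = 0.725 um

0.725


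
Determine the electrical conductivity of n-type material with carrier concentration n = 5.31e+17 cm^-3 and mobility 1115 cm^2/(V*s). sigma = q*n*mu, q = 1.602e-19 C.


Step 1: sigma = q * n * mu
Step 2: sigma = 1.602e-19 * 5.31e+17 * 1115
Step 3: sigma = 9.485e+01 S/cm

9.485e+01


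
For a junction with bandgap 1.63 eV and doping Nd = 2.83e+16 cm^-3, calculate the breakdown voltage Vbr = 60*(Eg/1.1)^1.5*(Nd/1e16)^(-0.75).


Step 1: Eg/1.1 = 1.63/1.1 = 1.481818
Step 2: (Eg/1.1)^1.5 = 1.481818^1.5 = 1.803816
Step 3: (Nd/1e16)^(-0.75) = (2.83)^(-0.75) = 0.458311
Step 4: Vbr = 60 * 1.803816 * 0.458311 = 49.6 V

49.6


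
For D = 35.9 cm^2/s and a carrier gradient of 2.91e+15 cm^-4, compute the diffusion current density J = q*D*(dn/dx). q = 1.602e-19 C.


Step 1: J = q * D * (dn/dx)
Step 2: J = 1.602e-19 * 35.9 * 2.91e+15
Step 3: J = 1.67e-02 A/cm^2

1.67e-02


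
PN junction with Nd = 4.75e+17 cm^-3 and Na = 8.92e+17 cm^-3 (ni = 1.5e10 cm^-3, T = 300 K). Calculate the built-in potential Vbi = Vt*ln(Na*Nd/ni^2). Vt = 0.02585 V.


Step 1: Compute Na*Nd/ni^2 = 8.92e+17 * 4.75e+17 / (1.5e10)^2 = 1.8831e+15
Step 2: ln(1.8831e+15) = 35.1717
Step 3: Vbi = 0.02585 * 35.1717 = 0.909 V

0.909


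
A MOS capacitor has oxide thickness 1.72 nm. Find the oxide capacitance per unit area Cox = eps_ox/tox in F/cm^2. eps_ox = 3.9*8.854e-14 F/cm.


Step 1: eps_ox = 3.9 * 8.854e-14 = 3.45306e-13 F/cm
Step 2: tox in cm = 1.72 nm * 1e-7 = 1.7200e-07 cm
Step 3: Cox = 3.45306e-13 / 1.7200e-07 = 2.01e-06 F/cm^2

2.01e-06


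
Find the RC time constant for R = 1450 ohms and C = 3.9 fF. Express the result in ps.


Step 1: tau = R * C
Step 2: tau = 1450 * 3.9 fF = 1450 * 3.9e-15 F
Step 3: tau = 5.655e-12 s = 5.655 ps

5.655


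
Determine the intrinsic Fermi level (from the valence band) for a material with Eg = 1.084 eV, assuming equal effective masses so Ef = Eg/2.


Step 1: For an intrinsic semiconductor, the Fermi level sits at midgap.
Step 2: Ef = Eg / 2 = 1.084 / 2 = 0.542 eV

0.542


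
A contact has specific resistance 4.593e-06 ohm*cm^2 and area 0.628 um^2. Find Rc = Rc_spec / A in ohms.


Step 1: Convert area to cm^2: 0.628 um^2 = 6.2800e-09 cm^2
Step 2: Rc = Rc_spec / A = 4.593e-06 / 6.2800e-09
Step 3: Rc = 7.31e+02 ohms

7.31e+02


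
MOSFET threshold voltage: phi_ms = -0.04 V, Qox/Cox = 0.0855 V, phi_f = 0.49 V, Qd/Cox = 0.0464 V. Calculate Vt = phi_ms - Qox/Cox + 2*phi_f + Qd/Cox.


Step 1: Vt = phi_ms - Qox/Cox + 2*phi_f + Qd/Cox
Step 2: Vt = -0.04 - 0.0855 + 2*0.49 + 0.0464
Step 3: Vt = -0.04 - 0.0855 + 0.98 + 0.0464
Step 4: Vt = 0.9009 V

0.9009


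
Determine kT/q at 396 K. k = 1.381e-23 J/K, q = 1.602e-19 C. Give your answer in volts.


Step 1: kT = 1.381e-23 * 396 = 5.46876e-21 J
Step 2: Vt = kT/q = 5.46876e-21 / 1.602e-19
Step 3: Vt = 0.03414 V

0.03414


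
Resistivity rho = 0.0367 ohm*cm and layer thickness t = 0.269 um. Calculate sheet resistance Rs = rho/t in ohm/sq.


Step 1: Convert thickness to cm: t = 0.269 um = 2.6900e-05 cm
Step 2: Rs = rho / t = 0.0367 / 2.6900e-05
Step 3: Rs = 1364.3 ohm/sq

1364.3


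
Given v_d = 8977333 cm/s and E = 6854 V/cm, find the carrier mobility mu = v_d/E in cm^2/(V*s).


Step 1: mu = v_d / E
Step 2: mu = 8977333 / 6854
Step 3: mu = 1309.79 cm^2/(V*s)

1309.79


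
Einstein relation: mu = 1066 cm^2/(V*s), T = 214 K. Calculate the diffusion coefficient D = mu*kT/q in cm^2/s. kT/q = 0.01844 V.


Step 1: D = mu * (kT/q)
Step 2: D = 1066 * 0.01844
Step 3: D = 19.66 cm^2/s

19.66


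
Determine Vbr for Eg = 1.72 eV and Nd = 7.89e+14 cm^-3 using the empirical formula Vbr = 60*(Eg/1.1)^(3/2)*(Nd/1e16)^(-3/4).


Step 1: Eg/1.1 = 1.72/1.1 = 1.563636
Step 2: (Eg/1.1)^1.5 = 1.563636^1.5 = 1.955255
Step 3: (Nd/1e16)^(-0.75) = (0.0789)^(-0.75) = 6.717261
Step 4: Vbr = 60 * 1.955255 * 6.717261 = 788.0 V

788.0


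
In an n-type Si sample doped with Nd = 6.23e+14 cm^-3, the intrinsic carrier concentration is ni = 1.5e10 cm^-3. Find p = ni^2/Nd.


Step 1: Since Nd >> ni, n ≈ Nd = 6.23e+14 cm^-3
Step 2: p = ni^2 / n = (1.5e10)^2 / 6.23e+14
Step 3: p = 2.25e20 / 6.23e+14 = 3.61e+05 cm^-3

3.61e+05


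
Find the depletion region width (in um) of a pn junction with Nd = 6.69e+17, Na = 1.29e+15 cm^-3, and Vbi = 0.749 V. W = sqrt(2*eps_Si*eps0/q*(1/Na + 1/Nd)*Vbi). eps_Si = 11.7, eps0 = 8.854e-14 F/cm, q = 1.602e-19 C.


Step 1: 1/Na + 1/Nd = 1/1.29e+15 + 1/6.69e+17 = 7.76689e-16
Step 2: 2*eps*eps0/q = 2*11.7*8.854e-14/1.602e-19 = 1.293281e+07
Step 3: W^2 = 1.293281e+07 * 7.76689e-16 * 0.749 = 7.52353e-09
Step 4: W = sqrt(7.52353e-09) = 8.674e-05 cm = 0.8674 um

0.8674


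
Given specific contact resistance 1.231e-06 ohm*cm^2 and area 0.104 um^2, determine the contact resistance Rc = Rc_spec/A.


Step 1: Convert area to cm^2: 0.104 um^2 = 1.0400e-09 cm^2
Step 2: Rc = Rc_spec / A = 1.231e-06 / 1.0400e-09
Step 3: Rc = 1.18e+03 ohms

1.18e+03


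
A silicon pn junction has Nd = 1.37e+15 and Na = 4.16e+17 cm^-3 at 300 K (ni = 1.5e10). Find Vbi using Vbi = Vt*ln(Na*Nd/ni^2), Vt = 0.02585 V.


Step 1: Compute Na*Nd/ni^2 = 4.16e+17 * 1.37e+15 / (1.5e10)^2 = 2.5330e+12
Step 2: ln(2.5330e+12) = 28.5604
Step 3: Vbi = 0.02585 * 28.5604 = 0.738 V

0.738


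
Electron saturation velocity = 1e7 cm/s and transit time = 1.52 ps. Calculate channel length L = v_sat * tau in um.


Step 1: tau in seconds = 1.52 ps * 1e-12 = 1.5200e-12 s
Step 2: L = v_sat * tau = 1e7 * 1.5200e-12 = 1.5200e-05 cm
Step 3: L in um = 1.5200e-05 * 1e4 = 0.152 um

0.152


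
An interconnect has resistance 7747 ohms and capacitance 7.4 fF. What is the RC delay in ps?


Step 1: tau = R * C
Step 2: tau = 7747 * 7.4 fF = 7747 * 7.4e-15 F
Step 3: tau = 5.73278e-11 s = 57.3278 ps

57.3278


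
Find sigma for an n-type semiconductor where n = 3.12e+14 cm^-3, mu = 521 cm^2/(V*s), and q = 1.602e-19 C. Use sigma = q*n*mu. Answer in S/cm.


Step 1: sigma = q * n * mu
Step 2: sigma = 1.602e-19 * 3.12e+14 * 521
Step 3: sigma = 2.604e-02 S/cm

2.604e-02


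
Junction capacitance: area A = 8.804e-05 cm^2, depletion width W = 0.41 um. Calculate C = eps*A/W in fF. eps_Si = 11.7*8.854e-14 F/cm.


Step 1: eps_Si = 11.7 * 8.854e-14 = 1.035918e-12 F/cm
Step 2: W in cm = 0.41 * 1e-4 = 4.10e-05 cm
Step 3: C = 1.035918e-12 * 8.804e-05 / 4.10e-05 = 2.224444e-12 F
Step 4: C = 2224.44 fF

2224.44


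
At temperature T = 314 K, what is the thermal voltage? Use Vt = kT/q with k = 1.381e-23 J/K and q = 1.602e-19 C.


Step 1: kT = 1.381e-23 * 314 = 4.33634e-21 J
Step 2: Vt = kT/q = 4.33634e-21 / 1.602e-19
Step 3: Vt = 0.02707 V

0.02707


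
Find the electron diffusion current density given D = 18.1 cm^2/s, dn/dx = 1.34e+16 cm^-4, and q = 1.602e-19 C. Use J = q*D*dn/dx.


Step 1: J = q * D * (dn/dx)
Step 2: J = 1.602e-19 * 18.1 * 1.34e+16
Step 3: J = 3.89e-02 A/cm^2

3.89e-02


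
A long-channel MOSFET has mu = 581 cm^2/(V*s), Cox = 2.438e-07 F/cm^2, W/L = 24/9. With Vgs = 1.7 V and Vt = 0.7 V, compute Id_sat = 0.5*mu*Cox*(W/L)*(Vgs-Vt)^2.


Step 1: Overdrive voltage Vov = Vgs - Vt = 1.7 - 0.7 = 1.0 V
Step 2: W/L = 24/9 = 2.66667
Step 3: Id = 0.5 * 581 * 2.438e-07 * 2.66667 * 1.0^2
Step 4: Id = 1.89e-04 A

1.89e-04


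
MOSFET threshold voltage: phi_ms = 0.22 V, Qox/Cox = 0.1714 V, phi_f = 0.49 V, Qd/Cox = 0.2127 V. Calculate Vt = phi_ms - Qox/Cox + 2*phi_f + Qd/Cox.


Step 1: Vt = phi_ms - Qox/Cox + 2*phi_f + Qd/Cox
Step 2: Vt = 0.22 - 0.1714 + 2*0.49 + 0.2127
Step 3: Vt = 0.22 - 0.1714 + 0.98 + 0.2127
Step 4: Vt = 1.2413 V

1.2413


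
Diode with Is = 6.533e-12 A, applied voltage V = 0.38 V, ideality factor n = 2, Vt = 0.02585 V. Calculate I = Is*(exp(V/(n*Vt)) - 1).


Step 1: V/(n*Vt) = 0.38/(2*0.02585) = 7.3501
Step 2: exp(7.3501) = 1.5564e+03
Step 3: I = 6.533e-12 * (1.5564e+03 - 1) = 1.02e-08 A

1.02e-08


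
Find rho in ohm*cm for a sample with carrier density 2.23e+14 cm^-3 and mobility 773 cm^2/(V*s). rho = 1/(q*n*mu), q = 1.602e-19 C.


Step 1: sigma = q * n * mu = 1.602e-19 * 2.23e+14 * 773 = 2.76151e-02 S/cm
Step 2: rho = 1 / sigma = 1 / 2.76151e-02 = 36.21 ohm*cm

36.21


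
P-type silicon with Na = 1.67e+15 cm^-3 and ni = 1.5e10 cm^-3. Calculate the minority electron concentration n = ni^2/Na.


Step 1: Majority hole concentration p ≈ Na = 1.67e+15 cm^-3
Step 2: n = ni^2 / Na = (1.5e10)^2 / 1.67e+15
Step 3: n = 1.35e+05 cm^-3

1.35e+05


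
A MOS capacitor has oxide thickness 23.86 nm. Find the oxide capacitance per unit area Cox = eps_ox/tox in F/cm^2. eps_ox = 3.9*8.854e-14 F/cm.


Step 1: eps_ox = 3.9 * 8.854e-14 = 3.45306e-13 F/cm
Step 2: tox in cm = 23.86 nm * 1e-7 = 2.3860e-06 cm
Step 3: Cox = 3.45306e-13 / 2.3860e-06 = 1.45e-07 F/cm^2

1.45e-07


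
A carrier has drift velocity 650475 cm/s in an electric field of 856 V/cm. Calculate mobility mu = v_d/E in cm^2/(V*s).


Step 1: mu = v_d / E
Step 2: mu = 650475 / 856
Step 3: mu = 759.9 cm^2/(V*s)

759.9


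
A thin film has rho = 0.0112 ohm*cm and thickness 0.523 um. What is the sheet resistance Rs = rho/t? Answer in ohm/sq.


Step 1: Convert thickness to cm: t = 0.523 um = 5.2300e-05 cm
Step 2: Rs = rho / t = 0.0112 / 5.2300e-05
Step 3: Rs = 214.1 ohm/sq

214.1


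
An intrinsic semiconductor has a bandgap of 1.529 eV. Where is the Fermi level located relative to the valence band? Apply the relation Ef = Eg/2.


Step 1: For an intrinsic semiconductor, the Fermi level sits at midgap.
Step 2: Ef = Eg / 2 = 1.529 / 2 = 0.7645 eV

0.7645


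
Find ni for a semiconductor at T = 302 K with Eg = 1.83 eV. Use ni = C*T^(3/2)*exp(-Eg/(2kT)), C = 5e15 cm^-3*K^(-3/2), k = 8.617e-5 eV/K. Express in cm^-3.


Step 1: Compute kT = 8.617e-5 * 302 = 0.02602334 eV
Step 2: Exponent = -Eg/(2kT) = -1.83/(2*0.02602334) = -35.16074
Step 3: T^(3/2) = 302^1.5 = 5248.20
Step 4: ni = 5e15 * 5248.20 * exp(-35.16074) = 1.41e+04 cm^-3

1.41e+04


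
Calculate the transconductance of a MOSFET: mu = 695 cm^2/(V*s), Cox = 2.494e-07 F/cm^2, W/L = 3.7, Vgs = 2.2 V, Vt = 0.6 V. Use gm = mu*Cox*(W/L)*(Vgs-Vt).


Step 1: Vov = Vgs - Vt = 2.2 - 0.6 = 1.6 V
Step 2: gm = mu * Cox * (W/L) * Vov
Step 3: gm = 695 * 2.494e-07 * 3.7 * 1.6 = 1.03e-03 S

1.03e-03


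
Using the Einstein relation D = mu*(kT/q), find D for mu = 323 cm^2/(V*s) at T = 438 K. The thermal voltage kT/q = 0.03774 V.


Step 1: D = mu * (kT/q)
Step 2: D = 323 * 0.03774
Step 3: D = 12.19 cm^2/s

12.19


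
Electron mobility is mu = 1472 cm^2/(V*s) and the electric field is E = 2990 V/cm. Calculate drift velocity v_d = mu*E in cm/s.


Step 1: v_d = mu * E
Step 2: v_d = 1472 * 2990 = 4401280
Step 3: v_d = 4.40e+06 cm/s

4.40e+06


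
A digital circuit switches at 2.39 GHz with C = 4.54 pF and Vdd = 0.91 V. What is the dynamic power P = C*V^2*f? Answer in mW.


Step 1: V^2 = 0.91^2 = 0.8281 V^2
Step 2: P = C*V^2*f = 4.54e-12 F * 0.8281 * 2.39e9 Hz
Step 3: P = 8.98538186e-03 W
Step 4: P = 8.985 mW

8.985


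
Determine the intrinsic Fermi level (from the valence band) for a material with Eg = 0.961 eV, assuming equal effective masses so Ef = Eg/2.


Step 1: For an intrinsic semiconductor, the Fermi level sits at midgap.
Step 2: Ef = Eg / 2 = 0.961 / 2 = 0.4805 eV

0.4805


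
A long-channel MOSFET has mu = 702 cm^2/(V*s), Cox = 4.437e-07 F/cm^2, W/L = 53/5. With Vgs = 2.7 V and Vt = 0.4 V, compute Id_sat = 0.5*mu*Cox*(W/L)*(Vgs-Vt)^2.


Step 1: Overdrive voltage Vov = Vgs - Vt = 2.7 - 0.4 = 2.3 V
Step 2: W/L = 53/5 = 10.6
Step 3: Id = 0.5 * 702 * 4.437e-07 * 10.6 * 2.3^2
Step 4: Id = 8.73e-03 A

8.73e-03


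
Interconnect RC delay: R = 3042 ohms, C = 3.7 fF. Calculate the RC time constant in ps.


Step 1: tau = R * C
Step 2: tau = 3042 * 3.7 fF = 3042 * 3.7e-15 F
Step 3: tau = 1.12554e-11 s = 11.2554 ps

11.2554


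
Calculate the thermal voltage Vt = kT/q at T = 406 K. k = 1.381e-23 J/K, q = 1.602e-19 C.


Step 1: kT = 1.381e-23 * 406 = 5.60686e-21 J
Step 2: Vt = kT/q = 5.60686e-21 / 1.602e-19
Step 3: Vt = 0.035 V

0.035


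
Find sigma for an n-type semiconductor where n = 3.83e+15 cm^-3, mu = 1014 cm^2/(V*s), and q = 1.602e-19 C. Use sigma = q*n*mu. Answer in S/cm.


Step 1: sigma = q * n * mu
Step 2: sigma = 1.602e-19 * 3.83e+15 * 1014
Step 3: sigma = 6.222e-01 S/cm

6.222e-01


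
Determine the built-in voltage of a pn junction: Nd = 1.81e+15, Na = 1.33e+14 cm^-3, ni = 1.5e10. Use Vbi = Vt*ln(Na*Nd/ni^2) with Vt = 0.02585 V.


Step 1: Compute Na*Nd/ni^2 = 1.33e+14 * 1.81e+15 / (1.5e10)^2 = 1.0699e+09
Step 2: ln(1.0699e+09) = 20.7908
Step 3: Vbi = 0.02585 * 20.7908 = 0.537 V

0.537


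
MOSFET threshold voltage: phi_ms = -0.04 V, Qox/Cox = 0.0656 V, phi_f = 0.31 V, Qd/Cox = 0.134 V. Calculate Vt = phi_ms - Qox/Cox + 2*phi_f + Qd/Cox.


Step 1: Vt = phi_ms - Qox/Cox + 2*phi_f + Qd/Cox
Step 2: Vt = -0.04 - 0.0656 + 2*0.31 + 0.134
Step 3: Vt = -0.04 - 0.0656 + 0.62 + 0.134
Step 4: Vt = 0.6484 V

0.6484


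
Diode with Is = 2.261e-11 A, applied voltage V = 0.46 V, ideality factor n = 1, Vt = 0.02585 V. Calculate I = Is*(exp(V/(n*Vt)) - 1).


Step 1: V/(n*Vt) = 0.46/(1*0.02585) = 17.7950
Step 2: exp(17.7950) = 5.3490e+07
Step 3: I = 2.261e-11 * (5.3490e+07 - 1) = 1.21e-03 A

1.21e-03


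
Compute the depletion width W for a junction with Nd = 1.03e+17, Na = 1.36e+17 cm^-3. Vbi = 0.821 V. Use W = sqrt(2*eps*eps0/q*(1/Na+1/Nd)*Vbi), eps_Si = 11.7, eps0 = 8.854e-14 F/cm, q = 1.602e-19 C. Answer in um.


Step 1: 1/Na + 1/Nd = 1/1.36e+17 + 1/1.03e+17 = 1.70617e-17
Step 2: 2*eps*eps0/q = 2*11.7*8.854e-14/1.602e-19 = 1.293281e+07
Step 3: W^2 = 1.293281e+07 * 1.70617e-17 * 0.821 = 1.81158e-10
Step 4: W = sqrt(1.81158e-10) = 1.346e-05 cm = 0.1346 um

0.1346


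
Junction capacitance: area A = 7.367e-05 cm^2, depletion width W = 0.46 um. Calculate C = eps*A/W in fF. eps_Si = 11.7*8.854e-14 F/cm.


Step 1: eps_Si = 11.7 * 8.854e-14 = 1.035918e-12 F/cm
Step 2: W in cm = 0.46 * 1e-4 = 4.60e-05 cm
Step 3: C = 1.035918e-12 * 7.367e-05 / 4.60e-05 = 1.659045e-12 F
Step 4: C = 1659.05 fF

1659.05


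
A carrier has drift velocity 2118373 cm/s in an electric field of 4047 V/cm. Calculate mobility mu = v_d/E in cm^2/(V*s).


Step 1: mu = v_d / E
Step 2: mu = 2118373 / 4047
Step 3: mu = 523.44 cm^2/(V*s)

523.44


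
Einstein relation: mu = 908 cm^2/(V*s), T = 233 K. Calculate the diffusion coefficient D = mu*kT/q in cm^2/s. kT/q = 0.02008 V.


Step 1: D = mu * (kT/q)
Step 2: D = 908 * 0.02008
Step 3: D = 18.23 cm^2/s

18.23


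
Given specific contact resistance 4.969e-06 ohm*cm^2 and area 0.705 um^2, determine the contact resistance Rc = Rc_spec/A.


Step 1: Convert area to cm^2: 0.705 um^2 = 7.0500e-09 cm^2
Step 2: Rc = Rc_spec / A = 4.969e-06 / 7.0500e-09
Step 3: Rc = 7.05e+02 ohms

7.05e+02


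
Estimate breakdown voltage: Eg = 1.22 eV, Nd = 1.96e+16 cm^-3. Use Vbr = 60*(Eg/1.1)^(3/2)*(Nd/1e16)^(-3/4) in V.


Step 1: Eg/1.1 = 1.22/1.1 = 1.109091
Step 2: (Eg/1.1)^1.5 = 1.109091^1.5 = 1.168021
Step 3: (Nd/1e16)^(-0.75) = (1.96)^(-0.75) = 0.603682
Step 4: Vbr = 60 * 1.168021 * 0.603682 = 42.3 V

42.3


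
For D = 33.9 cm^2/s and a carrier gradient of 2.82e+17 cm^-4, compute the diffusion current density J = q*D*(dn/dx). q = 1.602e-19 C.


Step 1: J = q * D * (dn/dx)
Step 2: J = 1.602e-19 * 33.9 * 2.82e+17
Step 3: J = 1.53e+00 A/cm^2

1.53e+00


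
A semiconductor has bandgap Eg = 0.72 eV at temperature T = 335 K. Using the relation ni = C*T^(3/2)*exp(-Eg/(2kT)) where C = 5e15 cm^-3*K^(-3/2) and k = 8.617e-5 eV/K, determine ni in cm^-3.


Step 1: Compute kT = 8.617e-5 * 335 = 0.02886695 eV
Step 2: Exponent = -Eg/(2kT) = -0.72/(2*0.02886695) = -12.47101
Step 3: T^(3/2) = 335^1.5 = 6131.51
Step 4: ni = 5e15 * 6131.51 * exp(-12.47101) = 1.18e+14 cm^-3

1.18e+14


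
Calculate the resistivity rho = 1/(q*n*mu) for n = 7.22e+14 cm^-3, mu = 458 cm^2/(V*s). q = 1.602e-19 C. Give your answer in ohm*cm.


Step 1: sigma = q * n * mu = 1.602e-19 * 7.22e+14 * 458 = 5.29743e-02 S/cm
Step 2: rho = 1 / sigma = 1 / 5.29743e-02 = 18.88 ohm*cm

18.88


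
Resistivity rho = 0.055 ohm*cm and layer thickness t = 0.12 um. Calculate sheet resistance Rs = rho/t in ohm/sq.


Step 1: Convert thickness to cm: t = 0.12 um = 1.2000e-05 cm
Step 2: Rs = rho / t = 0.055 / 1.2000e-05
Step 3: Rs = 4583.3 ohm/sq

4583.3


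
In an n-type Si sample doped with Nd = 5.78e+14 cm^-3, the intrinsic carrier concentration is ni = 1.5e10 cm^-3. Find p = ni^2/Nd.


Step 1: Since Nd >> ni, n ≈ Nd = 5.78e+14 cm^-3
Step 2: p = ni^2 / n = (1.5e10)^2 / 5.78e+14
Step 3: p = 2.25e20 / 5.78e+14 = 3.89e+05 cm^-3

3.89e+05


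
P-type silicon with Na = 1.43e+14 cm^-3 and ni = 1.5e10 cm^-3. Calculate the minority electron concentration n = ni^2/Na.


Step 1: Majority hole concentration p ≈ Na = 1.43e+14 cm^-3
Step 2: n = ni^2 / Na = (1.5e10)^2 / 1.43e+14
Step 3: n = 1.57e+06 cm^-3

1.57e+06


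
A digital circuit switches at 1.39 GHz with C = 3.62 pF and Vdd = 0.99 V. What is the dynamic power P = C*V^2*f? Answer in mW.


Step 1: V^2 = 0.99^2 = 0.9801 V^2
Step 2: P = C*V^2*f = 3.62e-12 F * 0.9801 * 1.39e9 Hz
Step 3: P = 4.93166718e-03 W
Step 4: P = 4.932 mW

4.932


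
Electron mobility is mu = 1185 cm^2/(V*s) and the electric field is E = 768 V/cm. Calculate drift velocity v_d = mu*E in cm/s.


Step 1: v_d = mu * E
Step 2: v_d = 1185 * 768 = 910080
Step 3: v_d = 9.10e+05 cm/s

9.10e+05


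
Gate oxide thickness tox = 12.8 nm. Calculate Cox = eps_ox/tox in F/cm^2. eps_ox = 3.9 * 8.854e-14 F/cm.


Step 1: eps_ox = 3.9 * 8.854e-14 = 3.45306e-13 F/cm
Step 2: tox in cm = 12.8 nm * 1e-7 = 1.2800e-06 cm
Step 3: Cox = 3.45306e-13 / 1.2800e-06 = 2.70e-07 F/cm^2

2.70e-07


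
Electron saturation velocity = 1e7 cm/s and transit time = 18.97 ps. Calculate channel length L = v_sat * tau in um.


Step 1: tau in seconds = 18.97 ps * 1e-12 = 1.8970e-11 s
Step 2: L = v_sat * tau = 1e7 * 1.8970e-11 = 1.8970e-04 cm
Step 3: L in um = 1.8970e-04 * 1e4 = 1.897 um

1.897


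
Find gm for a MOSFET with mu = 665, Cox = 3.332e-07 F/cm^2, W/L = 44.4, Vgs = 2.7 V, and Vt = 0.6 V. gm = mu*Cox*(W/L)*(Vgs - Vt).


Step 1: Vov = Vgs - Vt = 2.7 - 0.6 = 2.1 V
Step 2: gm = mu * Cox * (W/L) * Vov
Step 3: gm = 665 * 3.332e-07 * 44.4 * 2.1 = 2.07e-02 S

2.07e-02


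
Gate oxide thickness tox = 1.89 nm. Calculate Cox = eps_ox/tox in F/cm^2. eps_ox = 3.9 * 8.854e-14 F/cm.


Step 1: eps_ox = 3.9 * 8.854e-14 = 3.45306e-13 F/cm
Step 2: tox in cm = 1.89 nm * 1e-7 = 1.8900e-07 cm
Step 3: Cox = 3.45306e-13 / 1.8900e-07 = 1.83e-06 F/cm^2

1.83e-06


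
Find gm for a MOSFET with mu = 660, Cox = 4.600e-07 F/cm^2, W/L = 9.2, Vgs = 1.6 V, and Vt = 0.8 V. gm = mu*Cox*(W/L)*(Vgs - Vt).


Step 1: Vov = Vgs - Vt = 1.6 - 0.8 = 0.8 V
Step 2: gm = mu * Cox * (W/L) * Vov
Step 3: gm = 660 * 4.600e-07 * 9.2 * 0.8 = 2.23e-03 S

2.23e-03


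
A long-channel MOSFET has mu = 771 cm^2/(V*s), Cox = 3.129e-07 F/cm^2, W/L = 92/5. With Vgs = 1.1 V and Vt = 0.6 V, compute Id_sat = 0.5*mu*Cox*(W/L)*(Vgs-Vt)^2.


Step 1: Overdrive voltage Vov = Vgs - Vt = 1.1 - 0.6 = 0.5 V
Step 2: W/L = 92/5 = 18.4
Step 3: Id = 0.5 * 771 * 3.129e-07 * 18.4 * 0.5^2
Step 4: Id = 5.55e-04 A

5.55e-04


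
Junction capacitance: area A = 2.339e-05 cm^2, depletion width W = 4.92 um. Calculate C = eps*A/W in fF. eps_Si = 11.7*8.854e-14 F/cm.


Step 1: eps_Si = 11.7 * 8.854e-14 = 1.035918e-12 F/cm
Step 2: W in cm = 4.92 * 1e-4 = 4.92e-04 cm
Step 3: C = 1.035918e-12 * 2.339e-05 / 4.92e-04 = 4.924822e-14 F
Step 4: C = 49.25 fF

49.25


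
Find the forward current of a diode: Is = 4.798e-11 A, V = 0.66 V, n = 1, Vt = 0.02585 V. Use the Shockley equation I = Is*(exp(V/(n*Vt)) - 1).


Step 1: V/(n*Vt) = 0.66/(1*0.02585) = 25.5319
Step 2: exp(25.5319) = 1.2256e+11
Step 3: I = 4.798e-11 * (1.2256e+11 - 1) = 5.88e+00 A

5.88e+00


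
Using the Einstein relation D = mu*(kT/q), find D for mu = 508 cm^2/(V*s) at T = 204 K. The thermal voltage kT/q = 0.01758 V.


Step 1: D = mu * (kT/q)
Step 2: D = 508 * 0.01758
Step 3: D = 8.93 cm^2/s

8.93


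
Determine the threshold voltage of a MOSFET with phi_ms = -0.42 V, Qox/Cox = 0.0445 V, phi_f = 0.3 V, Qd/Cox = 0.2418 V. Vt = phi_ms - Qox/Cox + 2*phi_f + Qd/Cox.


Step 1: Vt = phi_ms - Qox/Cox + 2*phi_f + Qd/Cox
Step 2: Vt = -0.42 - 0.0445 + 2*0.3 + 0.2418
Step 3: Vt = -0.42 - 0.0445 + 0.6 + 0.2418
Step 4: Vt = 0.3773 V

0.3773


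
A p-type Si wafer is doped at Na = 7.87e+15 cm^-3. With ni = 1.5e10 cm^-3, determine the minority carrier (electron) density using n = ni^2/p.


Step 1: Majority hole concentration p ≈ Na = 7.87e+15 cm^-3
Step 2: n = ni^2 / Na = (1.5e10)^2 / 7.87e+15
Step 3: n = 2.86e+04 cm^-3

2.86e+04


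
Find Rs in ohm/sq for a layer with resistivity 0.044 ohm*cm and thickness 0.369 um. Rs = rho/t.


Step 1: Convert thickness to cm: t = 0.369 um = 3.6900e-05 cm
Step 2: Rs = rho / t = 0.044 / 3.6900e-05
Step 3: Rs = 1192.4 ohm/sq

1192.4


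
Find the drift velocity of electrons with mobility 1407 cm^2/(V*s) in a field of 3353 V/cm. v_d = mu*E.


Step 1: v_d = mu * E
Step 2: v_d = 1407 * 3353 = 4717671
Step 3: v_d = 4.72e+06 cm/s

4.72e+06


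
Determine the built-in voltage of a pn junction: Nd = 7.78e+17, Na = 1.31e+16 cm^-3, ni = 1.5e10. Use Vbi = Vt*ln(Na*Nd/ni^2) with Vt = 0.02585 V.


Step 1: Compute Na*Nd/ni^2 = 1.31e+16 * 7.78e+17 / (1.5e10)^2 = 4.5297e+13
Step 2: ln(4.5297e+13) = 31.4443
Step 3: Vbi = 0.02585 * 31.4443 = 0.813 V

0.813


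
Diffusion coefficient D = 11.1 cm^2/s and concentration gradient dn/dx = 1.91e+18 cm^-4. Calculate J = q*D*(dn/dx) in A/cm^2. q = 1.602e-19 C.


Step 1: J = q * D * (dn/dx)
Step 2: J = 1.602e-19 * 11.1 * 1.91e+18
Step 3: J = 3.40e+00 A/cm^2

3.40e+00


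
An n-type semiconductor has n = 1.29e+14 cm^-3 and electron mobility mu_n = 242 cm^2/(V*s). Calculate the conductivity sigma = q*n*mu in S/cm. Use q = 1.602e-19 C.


Step 1: sigma = q * n * mu
Step 2: sigma = 1.602e-19 * 1.29e+14 * 242
Step 3: sigma = 5.001e-03 S/cm

5.001e-03


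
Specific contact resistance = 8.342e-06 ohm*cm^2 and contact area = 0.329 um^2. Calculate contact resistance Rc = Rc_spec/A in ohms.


Step 1: Convert area to cm^2: 0.329 um^2 = 3.2900e-09 cm^2
Step 2: Rc = Rc_spec / A = 8.342e-06 / 3.2900e-09
Step 3: Rc = 2.54e+03 ohms

2.54e+03


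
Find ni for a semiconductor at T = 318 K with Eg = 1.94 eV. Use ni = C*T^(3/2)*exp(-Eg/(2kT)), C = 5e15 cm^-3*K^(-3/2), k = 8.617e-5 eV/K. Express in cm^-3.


Step 1: Compute kT = 8.617e-5 * 318 = 0.02740206 eV
Step 2: Exponent = -Eg/(2kT) = -1.94/(2*0.02740206) = -35.39880
Step 3: T^(3/2) = 318^1.5 = 5670.75
Step 4: ni = 5e15 * 5670.75 * exp(-35.39880) = 1.20e+04 cm^-3

1.20e+04


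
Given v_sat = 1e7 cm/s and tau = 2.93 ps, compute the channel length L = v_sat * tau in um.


Step 1: tau in seconds = 2.93 ps * 1e-12 = 2.9300e-12 s
Step 2: L = v_sat * tau = 1e7 * 2.9300e-12 = 2.9300e-05 cm
Step 3: L in um = 2.9300e-05 * 1e4 = 0.293 um

0.293


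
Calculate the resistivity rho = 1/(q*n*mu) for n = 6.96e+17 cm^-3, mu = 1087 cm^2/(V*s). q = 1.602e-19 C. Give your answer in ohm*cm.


Step 1: sigma = q * n * mu = 1.602e-19 * 6.96e+17 * 1087 = 1.21200e+02 S/cm
Step 2: rho = 1 / sigma = 1 / 1.21200e+02 = 0.008251 ohm*cm

0.008251


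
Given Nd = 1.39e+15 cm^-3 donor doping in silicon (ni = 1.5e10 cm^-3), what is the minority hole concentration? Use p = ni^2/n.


Step 1: Since Nd >> ni, n ≈ Nd = 1.39e+15 cm^-3
Step 2: p = ni^2 / n = (1.5e10)^2 / 1.39e+15
Step 3: p = 2.25e20 / 1.39e+15 = 1.62e+05 cm^-3

1.62e+05


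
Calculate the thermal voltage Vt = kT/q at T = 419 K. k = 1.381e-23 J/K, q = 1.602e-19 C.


Step 1: kT = 1.381e-23 * 419 = 5.78639e-21 J
Step 2: Vt = kT/q = 5.78639e-21 / 1.602e-19
Step 3: Vt = 0.03612 V

0.03612


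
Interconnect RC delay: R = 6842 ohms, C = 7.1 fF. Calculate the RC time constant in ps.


Step 1: tau = R * C
Step 2: tau = 6842 * 7.1 fF = 6842 * 7.1e-15 F
Step 3: tau = 4.85782e-11 s = 48.5782 ps

48.5782


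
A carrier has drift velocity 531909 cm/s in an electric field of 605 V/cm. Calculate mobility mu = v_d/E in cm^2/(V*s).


Step 1: mu = v_d / E
Step 2: mu = 531909 / 605
Step 3: mu = 879.19 cm^2/(V*s)

879.19


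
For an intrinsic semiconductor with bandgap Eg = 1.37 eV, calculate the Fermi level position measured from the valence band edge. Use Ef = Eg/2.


Step 1: For an intrinsic semiconductor, the Fermi level sits at midgap.
Step 2: Ef = Eg / 2 = 1.37 / 2 = 0.685 eV

0.685
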